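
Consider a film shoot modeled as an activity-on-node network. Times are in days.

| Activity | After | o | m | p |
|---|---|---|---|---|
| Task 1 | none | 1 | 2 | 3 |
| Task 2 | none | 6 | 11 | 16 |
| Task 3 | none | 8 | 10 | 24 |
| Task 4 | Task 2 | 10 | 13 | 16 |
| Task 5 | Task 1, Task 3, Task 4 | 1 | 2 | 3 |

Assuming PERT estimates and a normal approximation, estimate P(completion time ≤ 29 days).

0.936

te_Task 1 = (1 + 4·2 + 3)/6 = 12/6 = 2; σ²_Task 1 = ((3−1)/6)² = 0.111
te_Task 2 = (6 + 4·11 + 16)/6 = 66/6 = 11; σ²_Task 2 = ((16−6)/6)² = 2.778
te_Task 3 = (8 + 4·10 + 24)/6 = 72/6 = 12; σ²_Task 3 = ((24−8)/6)² = 7.111
te_Task 4 = (10 + 4·13 + 16)/6 = 78/6 = 13; σ²_Task 4 = ((16−10)/6)² = 1.000
te_Task 5 = (1 + 4·2 + 3)/6 = 12/6 = 2; σ²_Task 5 = ((3−1)/6)² = 0.111

Forward pass:
ES_Task 1 = 0; EF_Task 1 = 2
ES_Task 2 = 0; EF_Task 2 = 11
ES_Task 3 = 0; EF_Task 3 = 12
ES_Task 4 = 11; EF_Task 4 = 11+13 = 24
ES_Task 5 = max(EF_Task 1=2, EF_Task 3=12, EF_Task 4=24) = 24; EF_Task 5 = 24+2 = 26
Expected project duration μ = 26 days. Critical path: Task 2 → Task 4 → Task 5.

Variance along critical path = 2.778 + 1.000 + 0.111 = 3.889; σ = √3.889 = 1.972 days.
Z = (29 − 26) / 1.972 = 1.521
P(T ≤ 29) = Φ(1.521) ≈ 0.936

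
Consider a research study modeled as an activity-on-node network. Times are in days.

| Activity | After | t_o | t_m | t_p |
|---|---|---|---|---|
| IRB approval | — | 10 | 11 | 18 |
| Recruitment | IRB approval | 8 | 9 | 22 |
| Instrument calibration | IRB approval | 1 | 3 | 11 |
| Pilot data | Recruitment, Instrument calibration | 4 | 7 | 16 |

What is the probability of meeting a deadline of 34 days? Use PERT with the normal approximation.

0.815

te_IRB approval = (10 + 4·11 + 18)/6 = 72/6 = 12; σ²_IRB approval = ((18−10)/6)² = 1.778
te_Recruitment = (8 + 4·9 + 22)/6 = 66/6 = 11; σ²_Recruitment = ((22−8)/6)² = 5.444
te_Instrument calibration = (1 + 4·3 + 11)/6 = 24/6 = 4; σ²_Instrument calibration = ((11−1)/6)² = 2.778
te_Pilot data = (4 + 4·7 + 16)/6 = 48/6 = 8; σ²_Pilot data = ((16−4)/6)² = 4.000

Forward pass:
ES_IRB approval = 0; EF_IRB approval = 12
ES_Recruitment = 12; EF_Recruitment = 12+11 = 23
ES_Instrument calibration = 12; EF_Instrument calibration = 12+4 = 16
ES_Pilot data = max(EF_Recruitment=23, EF_Instrument calibration=16) = 23; EF_Pilot data = 23+8 = 31
Expected project duration μ = 31 days. Critical path: IRB approval → Recruitment → Pilot data.

Variance along critical path = 1.778 + 5.444 + 4.000 = 11.222; σ = √11.222 = 3.350 days.
Z = (34 − 31) / 3.350 = 0.896
P(T ≤ 34) = Φ(0.896) ≈ 0.815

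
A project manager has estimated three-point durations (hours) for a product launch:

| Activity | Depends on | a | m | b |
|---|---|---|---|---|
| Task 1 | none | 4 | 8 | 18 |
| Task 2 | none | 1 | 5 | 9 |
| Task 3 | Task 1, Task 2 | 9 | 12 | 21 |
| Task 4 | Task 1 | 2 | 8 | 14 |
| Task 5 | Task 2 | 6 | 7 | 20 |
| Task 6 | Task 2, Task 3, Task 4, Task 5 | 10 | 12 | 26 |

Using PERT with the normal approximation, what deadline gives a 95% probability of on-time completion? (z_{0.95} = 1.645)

te_Task 1 = (4 + 4·8 + 18)/6 = 54/6 = 9; σ²_Task 1 = ((18−4)/6)² = 5.444
te_Task 2 = (1 + 4·5 + 9)/6 = 30/6 = 5; σ²_Task 2 = ((9−1)/6)² = 1.778
te_Task 3 = (9 + 4·12 + 21)/6 = 78/6 = 13; σ²_Task 3 = ((21−9)/6)² = 4.000
te_Task 4 = (2 + 4·8 + 14)/6 = 48/6 = 8; σ²_Task 4 = ((14−2)/6)² = 4.000
te_Task 5 = (6 + 4·7 + 20)/6 = 54/6 = 9; σ²_Task 5 = ((20−6)/6)² = 5.444
te_Task 6 = (10 + 4·12 + 26)/6 = 84/6 = 14; σ²_Task 6 = ((26−10)/6)² = 7.111

Forward pass:
ES_Task 1 = 0; EF_Task 1 = 9
ES_Task 2 = 0; EF_Task 2 = 5
ES_Task 3 = max(EF_Task 1=9, EF_Task 2=5) = 9; EF_Task 3 = 9+13 = 22
ES_Task 4 = 9; EF_Task 4 = 9+8 = 17
ES_Task 5 = 5; EF_Task 5 = 5+9 = 14
ES_Task 6 = max(EF_Task 2=5, EF_Task 3=22, EF_Task 4=17, EF_Task 5=14) = 22; EF_Task 6 = 22+14 = 36
Expected project duration μ = 36 hours. Critical path: Task 1 → Task 3 → Task 6.

Variance along critical path = 5.444 + 4.000 + 7.111 = 16.556; σ = 4.069 hours.
D = μ + z·σ = 36 + 1.645·4.069 = 42.7 hours

42.7 hours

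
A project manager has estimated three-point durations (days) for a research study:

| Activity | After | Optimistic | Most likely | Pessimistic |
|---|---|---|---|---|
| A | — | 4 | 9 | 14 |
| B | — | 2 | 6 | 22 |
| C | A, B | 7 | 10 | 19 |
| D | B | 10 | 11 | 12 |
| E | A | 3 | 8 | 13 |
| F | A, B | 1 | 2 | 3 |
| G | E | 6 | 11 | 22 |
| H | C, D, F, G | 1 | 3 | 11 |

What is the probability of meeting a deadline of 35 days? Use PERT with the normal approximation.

0.695

te_A = (4 + 4·9 + 14)/6 = 54/6 = 9; σ²_A = ((14−4)/6)² = 2.778
te_B = (2 + 4·6 + 22)/6 = 48/6 = 8; σ²_B = ((22−2)/6)² = 11.111
te_C = (7 + 4·10 + 19)/6 = 66/6 = 11; σ²_C = ((19−7)/6)² = 4.000
te_D = (10 + 4·11 + 12)/6 = 66/6 = 11; σ²_D = ((12−10)/6)² = 0.111
te_E = (3 + 4·8 + 13)/6 = 48/6 = 8; σ²_E = ((13−3)/6)² = 2.778
te_F = (1 + 4·2 + 3)/6 = 12/6 = 2; σ²_F = ((3−1)/6)² = 0.111
te_G = (6 + 4·11 + 22)/6 = 72/6 = 12; σ²_G = ((22−6)/6)² = 7.111
te_H = (1 + 4·3 + 11)/6 = 24/6 = 4; σ²_H = ((11−1)/6)² = 2.778

Forward pass:
ES_A = 0; EF_A = 9
ES_B = 0; EF_B = 8
ES_C = max(EF_A=9, EF_B=8) = 9; EF_C = 9+11 = 20
ES_D = 8; EF_D = 8+11 = 19
ES_E = 9; EF_E = 9+8 = 17
ES_F = max(EF_A=9, EF_B=8) = 9; EF_F = 9+2 = 11
ES_G = 17; EF_G = 17+12 = 29
ES_H = max(EF_C=20, EF_D=19, EF_F=11, EF_G=29) = 29; EF_H = 29+4 = 33
Expected project duration μ = 33 days. Critical path: A → E → G → H.

Variance along critical path = 2.778 + 2.778 + 7.111 + 2.778 = 15.444; σ = √15.444 = 3.930 days.
Z = (35 − 33) / 3.930 = 0.509
P(T ≤ 35) = Φ(0.509) ≈ 0.695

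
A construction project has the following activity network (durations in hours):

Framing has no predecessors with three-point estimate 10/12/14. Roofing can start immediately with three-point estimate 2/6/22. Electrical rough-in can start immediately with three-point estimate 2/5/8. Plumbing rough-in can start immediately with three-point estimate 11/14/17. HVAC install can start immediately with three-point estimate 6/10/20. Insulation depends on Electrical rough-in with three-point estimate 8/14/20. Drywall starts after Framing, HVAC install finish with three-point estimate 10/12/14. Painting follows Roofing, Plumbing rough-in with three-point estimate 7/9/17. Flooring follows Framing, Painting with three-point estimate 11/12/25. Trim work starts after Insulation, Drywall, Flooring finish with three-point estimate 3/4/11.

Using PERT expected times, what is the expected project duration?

43 hours

te_Framing = (10 + 4·12 + 14)/6 = 72/6 = 12
te_Roofing = (2 + 4·6 + 22)/6 = 48/6 = 8
te_Electrical rough-in = (2 + 4·5 + 8)/6 = 30/6 = 5
te_Plumbing rough-in = (11 + 4·14 + 17)/6 = 84/6 = 14
te_HVAC install = (6 + 4·10 + 20)/6 = 66/6 = 11
te_Insulation = (8 + 4·14 + 20)/6 = 84/6 = 14
te_Drywall = (10 + 4·12 + 14)/6 = 72/6 = 12
te_Painting = (7 + 4·9 + 17)/6 = 60/6 = 10
te_Flooring = (11 + 4·12 + 25)/6 = 84/6 = 14
te_Trim work = (3 + 4·4 + 11)/6 = 30/6 = 5

Forward pass:
ES_Framing = 0; EF_Framing = 12
ES_Roofing = 0; EF_Roofing = 8
ES_Electrical rough-in = 0; EF_Electrical rough-in = 5
ES_Plumbing rough-in = 0; EF_Plumbing rough-in = 14
ES_HVAC install = 0; EF_HVAC install = 11
ES_Insulation = 5; EF_Insulation = 5+14 = 19
ES_Drywall = max(EF_Framing=12, EF_HVAC install=11) = 12; EF_Drywall = 12+12 = 24
ES_Painting = max(EF_Roofing=8, EF_Plumbing rough-in=14) = 14; EF_Painting = 14+10 = 24
ES_Flooring = max(EF_Framing=12, EF_Painting=24) = 24; EF_Flooring = 24+14 = 38
ES_Trim work = max(EF_Insulation=19, EF_Drywall=24, EF_Flooring=38) = 38; EF_Trim work = 38+5 = 43
Expected project duration μ = 43 hours. Critical path: Plumbing rough-in → Painting → Flooring → Trim work.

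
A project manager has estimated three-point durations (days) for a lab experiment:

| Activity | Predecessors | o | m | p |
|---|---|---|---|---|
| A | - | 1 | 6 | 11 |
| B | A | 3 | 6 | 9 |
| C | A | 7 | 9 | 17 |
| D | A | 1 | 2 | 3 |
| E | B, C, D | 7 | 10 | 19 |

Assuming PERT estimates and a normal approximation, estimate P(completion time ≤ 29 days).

0.741

te_A = (1 + 4·6 + 11)/6 = 36/6 = 6; σ²_A = ((11−1)/6)² = 2.778
te_B = (3 + 4·6 + 9)/6 = 36/6 = 6; σ²_B = ((9−3)/6)² = 1.000
te_C = (7 + 4·9 + 17)/6 = 60/6 = 10; σ²_C = ((17−7)/6)² = 2.778
te_D = (1 + 4·2 + 3)/6 = 12/6 = 2; σ²_D = ((3−1)/6)² = 0.111
te_E = (7 + 4·10 + 19)/6 = 66/6 = 11; σ²_E = ((19−7)/6)² = 4.000

Forward pass:
ES_A = 0; EF_A = 6
ES_B = 6; EF_B = 6+6 = 12
ES_C = 6; EF_C = 6+10 = 16
ES_D = 6; EF_D = 6+2 = 8
ES_E = max(EF_B=12, EF_C=16, EF_D=8) = 16; EF_E = 16+11 = 27
Expected project duration μ = 27 days. Critical path: A → C → E.

Variance along critical path = 2.778 + 2.778 + 4.000 = 9.556; σ = √9.556 = 3.091 days.
Z = (29 − 27) / 3.091 = 0.647
P(T ≤ 29) = Φ(0.647) ≈ 0.741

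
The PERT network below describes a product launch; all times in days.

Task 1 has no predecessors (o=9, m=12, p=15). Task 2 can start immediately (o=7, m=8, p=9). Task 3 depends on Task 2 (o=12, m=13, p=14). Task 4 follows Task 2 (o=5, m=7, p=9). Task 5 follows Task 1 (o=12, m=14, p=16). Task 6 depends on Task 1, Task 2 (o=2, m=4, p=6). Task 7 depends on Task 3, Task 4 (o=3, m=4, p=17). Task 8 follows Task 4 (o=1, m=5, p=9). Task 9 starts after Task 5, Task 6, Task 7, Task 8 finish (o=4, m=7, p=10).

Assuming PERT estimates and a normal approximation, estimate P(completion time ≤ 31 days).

te_Task 1 = (9 + 4·12 + 15)/6 = 72/6 = 12; σ²_Task 1 = ((15−9)/6)² = 1.000
te_Task 2 = (7 + 4·8 + 9)/6 = 48/6 = 8; σ²_Task 2 = ((9−7)/6)² = 0.111
te_Task 3 = (12 + 4·13 + 14)/6 = 78/6 = 13; σ²_Task 3 = ((14−12)/6)² = 0.111
te_Task 4 = (5 + 4·7 + 9)/6 = 42/6 = 7; σ²_Task 4 = ((9−5)/6)² = 0.444
te_Task 5 = (12 + 4·14 + 16)/6 = 84/6 = 14; σ²_Task 5 = ((16−12)/6)² = 0.444
te_Task 6 = (2 + 4·4 + 6)/6 = 24/6 = 4; σ²_Task 6 = ((6−2)/6)² = 0.444
te_Task 7 = (3 + 4·4 + 17)/6 = 36/6 = 6; σ²_Task 7 = ((17−3)/6)² = 5.444
te_Task 8 = (1 + 4·5 + 9)/6 = 30/6 = 5; σ²_Task 8 = ((9−1)/6)² = 1.778
te_Task 9 = (4 + 4·7 + 10)/6 = 42/6 = 7; σ²_Task 9 = ((10−4)/6)² = 1.000

Forward pass:
ES_Task 1 = 0; EF_Task 1 = 12
ES_Task 2 = 0; EF_Task 2 = 8
ES_Task 3 = 8; EF_Task 3 = 8+13 = 21
ES_Task 4 = 8; EF_Task 4 = 8+7 = 15
ES_Task 5 = 12; EF_Task 5 = 12+14 = 26
ES_Task 6 = max(EF_Task 1=12, EF_Task 2=8) = 12; EF_Task 6 = 12+4 = 16
ES_Task 7 = max(EF_Task 3=21, EF_Task 4=15) = 21; EF_Task 7 = 21+6 = 27
ES_Task 8 = 15; EF_Task 8 = 15+5 = 20
ES_Task 9 = max(EF_Task 5=26, EF_Task 6=16, EF_Task 7=27, EF_Task 8=20) = 27; EF_Task 9 = 27+7 = 34
Expected project duration μ = 34 days. Critical path: Task 2 → Task 3 → Task 7 → Task 9.

Variance along critical path = 0.111 + 0.111 + 5.444 + 1.000 = 6.667; σ = √6.667 = 2.582 days.
Z = (31 − 34) / 2.582 = -1.162
P(T ≤ 31) = Φ(-1.162) ≈ 0.123

0.123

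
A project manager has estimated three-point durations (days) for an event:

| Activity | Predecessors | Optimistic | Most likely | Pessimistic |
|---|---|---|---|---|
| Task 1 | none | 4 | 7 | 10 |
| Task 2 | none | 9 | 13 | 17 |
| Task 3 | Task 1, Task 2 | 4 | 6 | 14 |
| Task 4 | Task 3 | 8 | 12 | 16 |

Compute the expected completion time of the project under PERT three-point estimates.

te_Task 1 = (4 + 4·7 + 10)/6 = 42/6 = 7
te_Task 2 = (9 + 4·13 + 17)/6 = 78/6 = 13
te_Task 3 = (4 + 4·6 + 14)/6 = 42/6 = 7
te_Task 4 = (8 + 4·12 + 16)/6 = 72/6 = 12

Forward pass:
ES_Task 1 = 0; EF_Task 1 = 7
ES_Task 2 = 0; EF_Task 2 = 13
ES_Task 3 = max(EF_Task 1=7, EF_Task 2=13) = 13; EF_Task 3 = 13+7 = 20
ES_Task 4 = 20; EF_Task 4 = 20+12 = 32
Expected project duration μ = 32 days. Critical path: Task 2 → Task 3 → Task 4.

32 days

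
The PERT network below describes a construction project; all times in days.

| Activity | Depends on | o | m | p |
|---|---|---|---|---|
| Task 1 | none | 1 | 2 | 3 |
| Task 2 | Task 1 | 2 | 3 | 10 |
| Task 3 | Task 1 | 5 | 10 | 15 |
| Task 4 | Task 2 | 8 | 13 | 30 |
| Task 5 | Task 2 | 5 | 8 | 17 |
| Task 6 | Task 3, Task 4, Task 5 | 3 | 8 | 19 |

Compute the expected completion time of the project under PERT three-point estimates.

30 days

te_Task 1 = (1 + 4·2 + 3)/6 = 12/6 = 2
te_Task 2 = (2 + 4·3 + 10)/6 = 24/6 = 4
te_Task 3 = (5 + 4·10 + 15)/6 = 60/6 = 10
te_Task 4 = (8 + 4·13 + 30)/6 = 90/6 = 15
te_Task 5 = (5 + 4·8 + 17)/6 = 54/6 = 9
te_Task 6 = (3 + 4·8 + 19)/6 = 54/6 = 9

Forward pass:
ES_Task 1 = 0; EF_Task 1 = 2
ES_Task 2 = 2; EF_Task 2 = 2+4 = 6
ES_Task 3 = 2; EF_Task 3 = 2+10 = 12
ES_Task 4 = 6; EF_Task 4 = 6+15 = 21
ES_Task 5 = 6; EF_Task 5 = 6+9 = 15
ES_Task 6 = max(EF_Task 3=12, EF_Task 4=21, EF_Task 5=15) = 21; EF_Task 6 = 21+9 = 30
Expected project duration μ = 30 days. Critical path: Task 1 → Task 2 → Task 4 → Task 6.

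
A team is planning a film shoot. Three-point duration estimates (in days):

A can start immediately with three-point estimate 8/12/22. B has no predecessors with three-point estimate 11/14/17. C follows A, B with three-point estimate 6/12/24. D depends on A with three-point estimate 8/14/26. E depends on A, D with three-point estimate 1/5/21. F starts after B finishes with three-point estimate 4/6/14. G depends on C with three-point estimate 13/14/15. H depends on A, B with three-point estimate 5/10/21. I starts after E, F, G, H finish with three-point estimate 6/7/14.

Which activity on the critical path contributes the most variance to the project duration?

te_A = (8 + 4·12 + 22)/6 = 78/6 = 13; σ²_A = ((22−8)/6)² = 5.444
te_B = (11 + 4·14 + 17)/6 = 84/6 = 14; σ²_B = ((17−11)/6)² = 1.000
te_C = (6 + 4·12 + 24)/6 = 78/6 = 13; σ²_C = ((24−6)/6)² = 9.000
te_D = (8 + 4·14 + 26)/6 = 90/6 = 15; σ²_D = ((26−8)/6)² = 9.000
te_E = (1 + 4·5 + 21)/6 = 42/6 = 7; σ²_E = ((21−1)/6)² = 11.111
te_F = (4 + 4·6 + 14)/6 = 42/6 = 7; σ²_F = ((14−4)/6)² = 2.778
te_G = (13 + 4·14 + 15)/6 = 84/6 = 14; σ²_G = ((15−13)/6)² = 0.111
te_H = (5 + 4·10 + 21)/6 = 66/6 = 11; σ²_H = ((21−5)/6)² = 7.111
te_I = (6 + 4·7 + 14)/6 = 48/6 = 8; σ²_I = ((14−6)/6)² = 1.778

Forward pass:
ES_A = 0; EF_A = 13
ES_B = 0; EF_B = 14
ES_C = max(EF_A=13, EF_B=14) = 14; EF_C = 14+13 = 27
ES_D = 13; EF_D = 13+15 = 28
ES_E = max(EF_A=13, EF_D=28) = 28; EF_E = 28+7 = 35
ES_F = 14; EF_F = 14+7 = 21
ES_G = 27; EF_G = 27+14 = 41
ES_H = max(EF_A=13, EF_B=14) = 14; EF_H = 14+11 = 25
ES_I = max(EF_E=35, EF_F=21, EF_G=41, EF_H=25) = 41; EF_I = 41+8 = 49
Expected project duration μ = 49 days. Critical path: B → C → G → I.

Variances on critical path: σ²_B=1.000, σ²_C=9.000, σ²_G=0.111, σ²_I=1.778.
Largest is σ²_C = 9.000.

C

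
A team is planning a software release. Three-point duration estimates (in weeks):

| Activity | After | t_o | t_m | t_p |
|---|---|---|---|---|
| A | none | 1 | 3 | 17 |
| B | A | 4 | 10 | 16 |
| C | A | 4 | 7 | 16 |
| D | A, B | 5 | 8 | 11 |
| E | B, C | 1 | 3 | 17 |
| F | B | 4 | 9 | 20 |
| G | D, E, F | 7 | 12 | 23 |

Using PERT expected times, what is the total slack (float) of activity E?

te_A = (1 + 4·3 + 17)/6 = 30/6 = 5
te_B = (4 + 4·10 + 16)/6 = 60/6 = 10
te_C = (4 + 4·7 + 16)/6 = 48/6 = 8
te_D = (5 + 4·8 + 11)/6 = 48/6 = 8
te_E = (1 + 4·3 + 17)/6 = 30/6 = 5
te_F = (4 + 4·9 + 20)/6 = 60/6 = 10
te_G = (7 + 4·12 + 23)/6 = 78/6 = 13

Forward pass:
ES_A = 0; EF_A = 5
ES_B = 5; EF_B = 5+10 = 15
ES_C = 5; EF_C = 5+8 = 13
ES_D = max(EF_A=5, EF_B=15) = 15; EF_D = 15+8 = 23
ES_E = max(EF_B=15, EF_C=13) = 15; EF_E = 15+5 = 20
ES_F = 15; EF_F = 15+10 = 25
ES_G = max(EF_D=23, EF_E=20, EF_F=25) = 25; EF_G = 25+13 = 38
Expected project duration μ = 38 weeks. Critical path: A → B → F → G.

Backward pass:
LF_G = 38; LS_G = 38−13 = 25
LF_F = LS_G = 25; LS_F = 25−10 = 15
LF_E = LS_G = 25; LS_E = 25−5 = 20
LF_D = LS_G = 25; LS_D = 25−8 = 17
LF_C = LS_E = 20; LS_C = 20−8 = 12
LF_B = min(LS_D=17, LS_E=20, LS_F=15) = 15; LS_B = 15−10 = 5
LF_A = min(LS_B=5, LS_C=12, LS_D=17) = 5; LS_A = 5−5 = 0
Slack_E = LS_E − ES_E = 20 − 15 = 5

5 weeks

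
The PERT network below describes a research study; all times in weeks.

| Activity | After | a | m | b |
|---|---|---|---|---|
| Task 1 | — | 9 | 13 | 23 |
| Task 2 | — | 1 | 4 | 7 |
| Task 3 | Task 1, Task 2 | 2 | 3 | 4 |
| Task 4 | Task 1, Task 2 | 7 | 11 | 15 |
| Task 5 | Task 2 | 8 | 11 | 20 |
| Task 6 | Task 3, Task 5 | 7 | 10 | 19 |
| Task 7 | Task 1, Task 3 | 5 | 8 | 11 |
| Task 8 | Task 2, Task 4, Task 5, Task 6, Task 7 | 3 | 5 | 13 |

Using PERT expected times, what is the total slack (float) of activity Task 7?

te_Task 1 = (9 + 4·13 + 23)/6 = 84/6 = 14
te_Task 2 = (1 + 4·4 + 7)/6 = 24/6 = 4
te_Task 3 = (2 + 4·3 + 4)/6 = 18/6 = 3
te_Task 4 = (7 + 4·11 + 15)/6 = 66/6 = 11
te_Task 5 = (8 + 4·11 + 20)/6 = 72/6 = 12
te_Task 6 = (7 + 4·10 + 19)/6 = 66/6 = 11
te_Task 7 = (5 + 4·8 + 11)/6 = 48/6 = 8
te_Task 8 = (3 + 4·5 + 13)/6 = 36/6 = 6

Forward pass:
ES_Task 1 = 0; EF_Task 1 = 14
ES_Task 2 = 0; EF_Task 2 = 4
ES_Task 3 = max(EF_Task 1=14, EF_Task 2=4) = 14; EF_Task 3 = 14+3 = 17
ES_Task 4 = max(EF_Task 1=14, EF_Task 2=4) = 14; EF_Task 4 = 14+11 = 25
ES_Task 5 = 4; EF_Task 5 = 4+12 = 16
ES_Task 6 = max(EF_Task 3=17, EF_Task 5=16) = 17; EF_Task 6 = 17+11 = 28
ES_Task 7 = max(EF_Task 1=14, EF_Task 3=17) = 17; EF_Task 7 = 17+8 = 25
ES_Task 8 = max(EF_Task 2=4, EF_Task 4=25, EF_Task 5=16, EF_Task 6=28, EF_Task 7=25) = 28; EF_Task 8 = 28+6 = 34
Expected project duration μ = 34 weeks. Critical path: Task 1 → Task 3 → Task 6 → Task 8.

Backward pass:
LF_Task 8 = 34; LS_Task 8 = 34−6 = 28
LF_Task 7 = LS_Task 8 = 28; LS_Task 7 = 28−8 = 20
LF_Task 6 = LS_Task 8 = 28; LS_Task 6 = 28−11 = 17
LF_Task 5 = min(LS_Task 6=17, LS_Task 8=28) = 17; LS_Task 5 = 17−12 = 5
LF_Task 4 = LS_Task 8 = 28; LS_Task 4 = 28−11 = 17
LF_Task 3 = min(LS_Task 6=17, LS_Task 7=20) = 17; LS_Task 3 = 17−3 = 14
LF_Task 2 = min(LS_Task 3=14, LS_Task 4=17, LS_Task 5=5, LS_Task 8=28) = 5; LS_Task 2 = 5−4 = 1
LF_Task 1 = min(LS_Task 3=14, LS_Task 4=17, LS_Task 7=20) = 14; LS_Task 1 = 14−14 = 0
Slack_Task 7 = LS_Task 7 − ES_Task 7 = 20 − 17 = 3

3 weeks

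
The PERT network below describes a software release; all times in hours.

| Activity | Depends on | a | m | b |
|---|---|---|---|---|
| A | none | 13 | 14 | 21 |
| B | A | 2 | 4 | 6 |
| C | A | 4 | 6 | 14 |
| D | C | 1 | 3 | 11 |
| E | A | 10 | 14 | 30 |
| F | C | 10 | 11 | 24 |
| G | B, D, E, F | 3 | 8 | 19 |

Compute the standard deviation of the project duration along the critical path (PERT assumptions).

te_A = (13 + 4·14 + 21)/6 = 90/6 = 15; σ²_A = ((21−13)/6)² = 1.778
te_B = (2 + 4·4 + 6)/6 = 24/6 = 4; σ²_B = ((6−2)/6)² = 0.444
te_C = (4 + 4·6 + 14)/6 = 42/6 = 7; σ²_C = ((14−4)/6)² = 2.778
te_D = (1 + 4·3 + 11)/6 = 24/6 = 4; σ²_D = ((11−1)/6)² = 2.778
te_E = (10 + 4·14 + 30)/6 = 96/6 = 16; σ²_E = ((30−10)/6)² = 11.111
te_F = (10 + 4·11 + 24)/6 = 78/6 = 13; σ²_F = ((24−10)/6)² = 5.444
te_G = (3 + 4·8 + 19)/6 = 54/6 = 9; σ²_G = ((19−3)/6)² = 7.111

Forward pass:
ES_A = 0; EF_A = 15
ES_B = 15; EF_B = 15+4 = 19
ES_C = 15; EF_C = 15+7 = 22
ES_D = 22; EF_D = 22+4 = 26
ES_E = 15; EF_E = 15+16 = 31
ES_F = 22; EF_F = 22+13 = 35
ES_G = max(EF_B=19, EF_D=26, EF_E=31, EF_F=35) = 35; EF_G = 35+9 = 44
Expected project duration μ = 44 hours. Critical path: A → C → F → G.

Variance along critical path = 1.778 + 2.778 + 5.444 + 7.111 = 17.111
σ = √17.111 = 4.137 hours

4.14 hours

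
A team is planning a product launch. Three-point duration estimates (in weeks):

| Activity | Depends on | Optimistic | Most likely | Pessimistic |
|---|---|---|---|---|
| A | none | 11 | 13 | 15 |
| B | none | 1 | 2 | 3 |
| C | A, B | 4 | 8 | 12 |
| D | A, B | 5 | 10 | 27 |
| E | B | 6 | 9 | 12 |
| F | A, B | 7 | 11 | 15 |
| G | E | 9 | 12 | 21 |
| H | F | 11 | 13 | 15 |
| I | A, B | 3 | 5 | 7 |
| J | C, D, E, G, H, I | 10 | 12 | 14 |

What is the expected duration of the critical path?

49 weeks

te_A = (11 + 4·13 + 15)/6 = 78/6 = 13
te_B = (1 + 4·2 + 3)/6 = 12/6 = 2
te_C = (4 + 4·8 + 12)/6 = 48/6 = 8
te_D = (5 + 4·10 + 27)/6 = 72/6 = 12
te_E = (6 + 4·9 + 12)/6 = 54/6 = 9
te_F = (7 + 4·11 + 15)/6 = 66/6 = 11
te_G = (9 + 4·12 + 21)/6 = 78/6 = 13
te_H = (11 + 4·13 + 15)/6 = 78/6 = 13
te_I = (3 + 4·5 + 7)/6 = 30/6 = 5
te_J = (10 + 4·12 + 14)/6 = 72/6 = 12

Forward pass:
ES_A = 0; EF_A = 13
ES_B = 0; EF_B = 2
ES_C = max(EF_A=13, EF_B=2) = 13; EF_C = 13+8 = 21
ES_D = max(EF_A=13, EF_B=2) = 13; EF_D = 13+12 = 25
ES_E = 2; EF_E = 2+9 = 11
ES_F = max(EF_A=13, EF_B=2) = 13; EF_F = 13+11 = 24
ES_G = 11; EF_G = 11+13 = 24
ES_H = 24; EF_H = 24+13 = 37
ES_I = max(EF_A=13, EF_B=2) = 13; EF_I = 13+5 = 18
ES_J = max(EF_C=21, EF_D=25, EF_E=11, EF_G=24, EF_H=37, EF_I=18) = 37; EF_J = 37+12 = 49
Expected project duration μ = 49 weeks. Critical path: A → F → H → J.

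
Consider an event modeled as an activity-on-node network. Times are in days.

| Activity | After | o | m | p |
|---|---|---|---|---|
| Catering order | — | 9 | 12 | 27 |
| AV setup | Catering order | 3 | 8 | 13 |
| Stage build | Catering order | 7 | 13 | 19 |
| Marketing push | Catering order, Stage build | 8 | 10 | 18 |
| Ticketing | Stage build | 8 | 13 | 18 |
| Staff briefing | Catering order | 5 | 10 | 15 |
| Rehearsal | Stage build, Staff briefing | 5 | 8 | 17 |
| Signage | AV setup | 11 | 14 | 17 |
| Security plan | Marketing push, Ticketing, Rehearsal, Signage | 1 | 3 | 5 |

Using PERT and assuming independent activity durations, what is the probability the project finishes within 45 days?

te_Catering order = (9 + 4·12 + 27)/6 = 84/6 = 14; σ²_Catering order = ((27−9)/6)² = 9.000
te_AV setup = (3 + 4·8 + 13)/6 = 48/6 = 8; σ²_AV setup = ((13−3)/6)² = 2.778
te_Stage build = (7 + 4·13 + 19)/6 = 78/6 = 13; σ²_Stage build = ((19−7)/6)² = 4.000
te_Marketing push = (8 + 4·10 + 18)/6 = 66/6 = 11; σ²_Marketing push = ((18−8)/6)² = 2.778
te_Ticketing = (8 + 4·13 + 18)/6 = 78/6 = 13; σ²_Ticketing = ((18−8)/6)² = 2.778
te_Staff briefing = (5 + 4·10 + 15)/6 = 60/6 = 10; σ²_Staff briefing = ((15−5)/6)² = 2.778
te_Rehearsal = (5 + 4·8 + 17)/6 = 54/6 = 9; σ²_Rehearsal = ((17−5)/6)² = 4.000
te_Signage = (11 + 4·14 + 17)/6 = 84/6 = 14; σ²_Signage = ((17−11)/6)² = 1.000
te_Security plan = (1 + 4·3 + 5)/6 = 18/6 = 3; σ²_Security plan = ((5−1)/6)² = 0.444

Forward pass:
ES_Catering order = 0; EF_Catering order = 14
ES_AV setup = 14; EF_AV setup = 14+8 = 22
ES_Stage build = 14; EF_Stage build = 14+13 = 27
ES_Marketing push = max(EF_Catering order=14, EF_Stage build=27) = 27; EF_Marketing push = 27+11 = 38
ES_Ticketing = 27; EF_Ticketing = 27+13 = 40
ES_Staff briefing = 14; EF_Staff briefing = 14+10 = 24
ES_Rehearsal = max(EF_Stage build=27, EF_Staff briefing=24) = 27; EF_Rehearsal = 27+9 = 36
ES_Signage = 22; EF_Signage = 22+14 = 36
ES_Security plan = max(EF_Marketing push=38, EF_Ticketing=40, EF_Rehearsal=36, EF_Signage=36) = 40; EF_Security plan = 40+3 = 43
Expected project duration μ = 43 days. Critical path: Catering order → Stage build → Ticketing → Security plan.

Variance along critical path = 9.000 + 4.000 + 2.778 + 0.444 = 16.222; σ = √16.222 = 4.028 days.
Z = (45 − 43) / 4.028 = 0.497
P(T ≤ 45) = Φ(0.497) ≈ 0.690

0.690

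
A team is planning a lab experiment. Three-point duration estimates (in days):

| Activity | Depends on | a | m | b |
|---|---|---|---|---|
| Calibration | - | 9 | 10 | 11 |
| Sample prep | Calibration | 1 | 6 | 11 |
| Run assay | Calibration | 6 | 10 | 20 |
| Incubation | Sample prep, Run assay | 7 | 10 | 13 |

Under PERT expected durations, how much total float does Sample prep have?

te_Calibration = (9 + 4·10 + 11)/6 = 60/6 = 10
te_Sample prep = (1 + 4·6 + 11)/6 = 36/6 = 6
te_Run assay = (6 + 4·10 + 20)/6 = 66/6 = 11
te_Incubation = (7 + 4·10 + 13)/6 = 60/6 = 10

Forward pass:
ES_Calibration = 0; EF_Calibration = 10
ES_Sample prep = 10; EF_Sample prep = 10+6 = 16
ES_Run assay = 10; EF_Run assay = 10+11 = 21
ES_Incubation = max(EF_Sample prep=16, EF_Run assay=21) = 21; EF_Incubation = 21+10 = 31
Expected project duration μ = 31 days. Critical path: Calibration → Run assay → Incubation.

Backward pass:
LF_Incubation = 31; LS_Incubation = 31−10 = 21
LF_Run assay = LS_Incubation = 21; LS_Run assay = 21−11 = 10
LF_Sample prep = LS_Incubation = 21; LS_Sample prep = 21−6 = 15
LF_Calibration = min(LS_Sample prep=15, LS_Run assay=10) = 10; LS_Calibration = 10−10 = 0
Slack_Sample prep = LS_Sample prep − ES_Sample prep = 15 − 10 = 5

5 days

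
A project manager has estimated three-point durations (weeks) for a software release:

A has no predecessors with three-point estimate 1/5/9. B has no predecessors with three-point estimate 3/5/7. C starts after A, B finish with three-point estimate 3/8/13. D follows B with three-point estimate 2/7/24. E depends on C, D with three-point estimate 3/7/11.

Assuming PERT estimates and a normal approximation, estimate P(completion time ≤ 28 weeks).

te_A = (1 + 4·5 + 9)/6 = 30/6 = 5; σ²_A = ((9−1)/6)² = 1.778
te_B = (3 + 4·5 + 7)/6 = 30/6 = 5; σ²_B = ((7−3)/6)² = 0.444
te_C = (3 + 4·8 + 13)/6 = 48/6 = 8; σ²_C = ((13−3)/6)² = 2.778
te_D = (2 + 4·7 + 24)/6 = 54/6 = 9; σ²_D = ((24−2)/6)² = 13.444
te_E = (3 + 4·7 + 11)/6 = 42/6 = 7; σ²_E = ((11−3)/6)² = 1.778

Forward pass:
ES_A = 0; EF_A = 5
ES_B = 0; EF_B = 5
ES_C = max(EF_A=5, EF_B=5) = 5; EF_C = 5+8 = 13
ES_D = 5; EF_D = 5+9 = 14
ES_E = max(EF_C=13, EF_D=14) = 14; EF_E = 14+7 = 21
Expected project duration μ = 21 weeks. Critical path: B → D → E.

Variance along critical path = 0.444 + 13.444 + 1.778 = 15.667; σ = √15.667 = 3.958 weeks.
Z = (28 − 21) / 3.958 = 1.769
P(T ≤ 28) = Φ(1.769) ≈ 0.962

0.962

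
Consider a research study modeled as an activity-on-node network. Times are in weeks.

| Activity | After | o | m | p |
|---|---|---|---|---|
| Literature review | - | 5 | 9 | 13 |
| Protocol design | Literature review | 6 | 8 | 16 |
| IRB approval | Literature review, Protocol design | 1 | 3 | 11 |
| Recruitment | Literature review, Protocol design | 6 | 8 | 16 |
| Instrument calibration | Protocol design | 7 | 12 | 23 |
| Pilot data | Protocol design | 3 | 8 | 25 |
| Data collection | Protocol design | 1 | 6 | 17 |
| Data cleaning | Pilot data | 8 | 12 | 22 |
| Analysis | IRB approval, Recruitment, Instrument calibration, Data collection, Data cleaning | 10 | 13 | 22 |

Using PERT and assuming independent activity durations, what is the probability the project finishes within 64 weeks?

0.957

te_Literature review = (5 + 4·9 + 13)/6 = 54/6 = 9; σ²_Literature review = ((13−5)/6)² = 1.778
te_Protocol design = (6 + 4·8 + 16)/6 = 54/6 = 9; σ²_Protocol design = ((16−6)/6)² = 2.778
te_IRB approval = (1 + 4·3 + 11)/6 = 24/6 = 4; σ²_IRB approval = ((11−1)/6)² = 2.778
te_Recruitment = (6 + 4·8 + 16)/6 = 54/6 = 9; σ²_Recruitment = ((16−6)/6)² = 2.778
te_Instrument calibration = (7 + 4·12 + 23)/6 = 78/6 = 13; σ²_Instrument calibration = ((23−7)/6)² = 7.111
te_Pilot data = (3 + 4·8 + 25)/6 = 60/6 = 10; σ²_Pilot data = ((25−3)/6)² = 13.444
te_Data collection = (1 + 4·6 + 17)/6 = 42/6 = 7; σ²_Data collection = ((17−1)/6)² = 7.111
te_Data cleaning = (8 + 4·12 + 22)/6 = 78/6 = 13; σ²_Data cleaning = ((22−8)/6)² = 5.444
te_Analysis = (10 + 4·13 + 22)/6 = 84/6 = 14; σ²_Analysis = ((22−10)/6)² = 4.000

Forward pass:
ES_Literature review = 0; EF_Literature review = 9
ES_Protocol design = 9; EF_Protocol design = 9+9 = 18
ES_IRB approval = max(EF_Literature review=9, EF_Protocol design=18) = 18; EF_IRB approval = 18+4 = 22
ES_Recruitment = max(EF_Literature review=9, EF_Protocol design=18) = 18; EF_Recruitment = 18+9 = 27
ES_Instrument calibration = 18; EF_Instrument calibration = 18+13 = 31
ES_Pilot data = 18; EF_Pilot data = 18+10 = 28
ES_Data collection = 18; EF_Data collection = 18+7 = 25
ES_Data cleaning = 28; EF_Data cleaning = 28+13 = 41
ES_Analysis = max(EF_IRB approval=22, EF_Recruitment=27, EF_Instrument calibration=31, EF_Data collection=25, EF_Data cleaning=41) = 41; EF_Analysis = 41+14 = 55
Expected project duration μ = 55 weeks. Critical path: Literature review → Protocol design → Pilot data → Data cleaning → Analysis.

Variance along critical path = 1.778 + 2.778 + 13.444 + 5.444 + 4.000 = 27.444; σ = √27.444 = 5.239 weeks.
Z = (64 − 55) / 5.239 = 1.718
P(T ≤ 64) = Φ(1.718) ≈ 0.957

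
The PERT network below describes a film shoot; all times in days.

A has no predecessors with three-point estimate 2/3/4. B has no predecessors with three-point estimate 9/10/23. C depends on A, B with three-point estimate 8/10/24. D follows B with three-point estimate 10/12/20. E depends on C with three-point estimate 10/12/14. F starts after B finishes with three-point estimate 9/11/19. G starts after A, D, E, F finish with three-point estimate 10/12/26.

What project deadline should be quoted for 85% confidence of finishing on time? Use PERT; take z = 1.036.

54.6 days

te_A = (2 + 4·3 + 4)/6 = 18/6 = 3; σ²_A = ((4−2)/6)² = 0.111
te_B = (9 + 4·10 + 23)/6 = 72/6 = 12; σ²_B = ((23−9)/6)² = 5.444
te_C = (8 + 4·10 + 24)/6 = 72/6 = 12; σ²_C = ((24−8)/6)² = 7.111
te_D = (10 + 4·12 + 20)/6 = 78/6 = 13; σ²_D = ((20−10)/6)² = 2.778
te_E = (10 + 4·12 + 14)/6 = 72/6 = 12; σ²_E = ((14−10)/6)² = 0.444
te_F = (9 + 4·11 + 19)/6 = 72/6 = 12; σ²_F = ((19−9)/6)² = 2.778
te_G = (10 + 4·12 + 26)/6 = 84/6 = 14; σ²_G = ((26−10)/6)² = 7.111

Forward pass:
ES_A = 0; EF_A = 3
ES_B = 0; EF_B = 12
ES_C = max(EF_A=3, EF_B=12) = 12; EF_C = 12+12 = 24
ES_D = 12; EF_D = 12+13 = 25
ES_E = 24; EF_E = 24+12 = 36
ES_F = 12; EF_F = 12+12 = 24
ES_G = max(EF_A=3, EF_D=25, EF_E=36, EF_F=24) = 36; EF_G = 36+14 = 50
Expected project duration μ = 50 days. Critical path: B → C → E → G.

Variance along critical path = 5.444 + 7.111 + 0.444 + 7.111 = 20.111; σ = 4.485 days.
D = μ + z·σ = 50 + 1.036·4.485 = 54.6 days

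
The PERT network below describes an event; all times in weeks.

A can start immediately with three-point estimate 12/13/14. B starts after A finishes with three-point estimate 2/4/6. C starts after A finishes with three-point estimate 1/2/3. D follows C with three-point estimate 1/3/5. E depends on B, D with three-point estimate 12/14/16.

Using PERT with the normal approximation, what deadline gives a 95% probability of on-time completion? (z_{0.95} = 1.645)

33.7 weeks

te_A = (12 + 4·13 + 14)/6 = 78/6 = 13; σ²_A = ((14−12)/6)² = 0.111
te_B = (2 + 4·4 + 6)/6 = 24/6 = 4; σ²_B = ((6−2)/6)² = 0.444
te_C = (1 + 4·2 + 3)/6 = 12/6 = 2; σ²_C = ((3−1)/6)² = 0.111
te_D = (1 + 4·3 + 5)/6 = 18/6 = 3; σ²_D = ((5−1)/6)² = 0.444
te_E = (12 + 4·14 + 16)/6 = 84/6 = 14; σ²_E = ((16−12)/6)² = 0.444

Forward pass:
ES_A = 0; EF_A = 13
ES_B = 13; EF_B = 13+4 = 17
ES_C = 13; EF_C = 13+2 = 15
ES_D = 15; EF_D = 15+3 = 18
ES_E = max(EF_B=17, EF_D=18) = 18; EF_E = 18+14 = 32
Expected project duration μ = 32 weeks. Critical path: A → C → D → E.

Variance along critical path = 0.111 + 0.111 + 0.444 + 0.444 = 1.111; σ = 1.054 weeks.
D = μ + z·σ = 32 + 1.645·1.054 = 33.7 weeks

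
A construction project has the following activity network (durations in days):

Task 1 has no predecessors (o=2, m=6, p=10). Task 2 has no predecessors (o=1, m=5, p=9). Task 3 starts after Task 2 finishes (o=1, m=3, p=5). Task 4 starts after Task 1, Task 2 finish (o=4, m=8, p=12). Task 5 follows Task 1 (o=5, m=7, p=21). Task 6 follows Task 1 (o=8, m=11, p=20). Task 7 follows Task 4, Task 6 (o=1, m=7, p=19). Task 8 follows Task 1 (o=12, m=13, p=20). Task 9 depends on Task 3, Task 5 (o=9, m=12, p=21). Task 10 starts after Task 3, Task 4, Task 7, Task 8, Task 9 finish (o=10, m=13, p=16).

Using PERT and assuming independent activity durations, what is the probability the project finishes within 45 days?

0.858

te_Task 1 = (2 + 4·6 + 10)/6 = 36/6 = 6; σ²_Task 1 = ((10−2)/6)² = 1.778
te_Task 2 = (1 + 4·5 + 9)/6 = 30/6 = 5; σ²_Task 2 = ((9−1)/6)² = 1.778
te_Task 3 = (1 + 4·3 + 5)/6 = 18/6 = 3; σ²_Task 3 = ((5−1)/6)² = 0.444
te_Task 4 = (4 + 4·8 + 12)/6 = 48/6 = 8; σ²_Task 4 = ((12−4)/6)² = 1.778
te_Task 5 = (5 + 4·7 + 21)/6 = 54/6 = 9; σ²_Task 5 = ((21−5)/6)² = 7.111
te_Task 6 = (8 + 4·11 + 20)/6 = 72/6 = 12; σ²_Task 6 = ((20−8)/6)² = 4.000
te_Task 7 = (1 + 4·7 + 19)/6 = 48/6 = 8; σ²_Task 7 = ((19−1)/6)² = 9.000
te_Task 8 = (12 + 4·13 + 20)/6 = 84/6 = 14; σ²_Task 8 = ((20−12)/6)² = 1.778
te_Task 9 = (9 + 4·12 + 21)/6 = 78/6 = 13; σ²_Task 9 = ((21−9)/6)² = 4.000
te_Task 10 = (10 + 4·13 + 16)/6 = 78/6 = 13; σ²_Task 10 = ((16−10)/6)² = 1.000

Forward pass:
ES_Task 1 = 0; EF_Task 1 = 6
ES_Task 2 = 0; EF_Task 2 = 5
ES_Task 3 = 5; EF_Task 3 = 5+3 = 8
ES_Task 4 = max(EF_Task 1=6, EF_Task 2=5) = 6; EF_Task 4 = 6+8 = 14
ES_Task 5 = 6; EF_Task 5 = 6+9 = 15
ES_Task 6 = 6; EF_Task 6 = 6+12 = 18
ES_Task 7 = max(EF_Task 4=14, EF_Task 6=18) = 18; EF_Task 7 = 18+8 = 26
ES_Task 8 = 6; EF_Task 8 = 6+14 = 20
ES_Task 9 = max(EF_Task 3=8, EF_Task 5=15) = 15; EF_Task 9 = 15+13 = 28
ES_Task 10 = max(EF_Task 3=8, EF_Task 4=14, EF_Task 7=26, EF_Task 8=20, EF_Task 9=28) = 28; EF_Task 10 = 28+13 = 41
Expected project duration μ = 41 days. Critical path: Task 1 → Task 5 → Task 9 → Task 10.

Variance along critical path = 1.778 + 7.111 + 4.000 + 1.000 = 13.889; σ = √13.889 = 3.727 days.
Z = (45 − 41) / 3.727 = 1.073
P(T ≤ 45) = Φ(1.073) ≈ 0.858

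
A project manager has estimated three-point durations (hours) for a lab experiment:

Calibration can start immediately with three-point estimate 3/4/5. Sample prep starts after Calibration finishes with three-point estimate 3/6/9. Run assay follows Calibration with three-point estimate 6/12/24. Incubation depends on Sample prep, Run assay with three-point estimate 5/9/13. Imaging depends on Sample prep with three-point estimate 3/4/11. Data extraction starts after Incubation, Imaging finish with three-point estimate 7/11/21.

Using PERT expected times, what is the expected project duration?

38 hours

te_Calibration = (3 + 4·4 + 5)/6 = 24/6 = 4
te_Sample prep = (3 + 4·6 + 9)/6 = 36/6 = 6
te_Run assay = (6 + 4·12 + 24)/6 = 78/6 = 13
te_Incubation = (5 + 4·9 + 13)/6 = 54/6 = 9
te_Imaging = (3 + 4·4 + 11)/6 = 30/6 = 5
te_Data extraction = (7 + 4·11 + 21)/6 = 72/6 = 12

Forward pass:
ES_Calibration = 0; EF_Calibration = 4
ES_Sample prep = 4; EF_Sample prep = 4+6 = 10
ES_Run assay = 4; EF_Run assay = 4+13 = 17
ES_Incubation = max(EF_Sample prep=10, EF_Run assay=17) = 17; EF_Incubation = 17+9 = 26
ES_Imaging = 10; EF_Imaging = 10+5 = 15
ES_Data extraction = max(EF_Incubation=26, EF_Imaging=15) = 26; EF_Data extraction = 26+12 = 38
Expected project duration μ = 38 hours. Critical path: Calibration → Run assay → Incubation → Data extraction.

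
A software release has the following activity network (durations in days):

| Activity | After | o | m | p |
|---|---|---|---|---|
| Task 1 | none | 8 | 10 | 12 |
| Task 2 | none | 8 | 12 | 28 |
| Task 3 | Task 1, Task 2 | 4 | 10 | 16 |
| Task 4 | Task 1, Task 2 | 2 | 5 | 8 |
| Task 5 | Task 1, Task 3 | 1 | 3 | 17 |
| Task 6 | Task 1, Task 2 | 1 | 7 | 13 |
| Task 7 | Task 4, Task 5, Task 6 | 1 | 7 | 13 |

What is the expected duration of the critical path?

te_Task 1 = (8 + 4·10 + 12)/6 = 60/6 = 10
te_Task 2 = (8 + 4·12 + 28)/6 = 84/6 = 14
te_Task 3 = (4 + 4·10 + 16)/6 = 60/6 = 10
te_Task 4 = (2 + 4·5 + 8)/6 = 30/6 = 5
te_Task 5 = (1 + 4·3 + 17)/6 = 30/6 = 5
te_Task 6 = (1 + 4·7 + 13)/6 = 42/6 = 7
te_Task 7 = (1 + 4·7 + 13)/6 = 42/6 = 7

Forward pass:
ES_Task 1 = 0; EF_Task 1 = 10
ES_Task 2 = 0; EF_Task 2 = 14
ES_Task 3 = max(EF_Task 1=10, EF_Task 2=14) = 14; EF_Task 3 = 14+10 = 24
ES_Task 4 = max(EF_Task 1=10, EF_Task 2=14) = 14; EF_Task 4 = 14+5 = 19
ES_Task 5 = max(EF_Task 1=10, EF_Task 3=24) = 24; EF_Task 5 = 24+5 = 29
ES_Task 6 = max(EF_Task 1=10, EF_Task 2=14) = 14; EF_Task 6 = 14+7 = 21
ES_Task 7 = max(EF_Task 4=19, EF_Task 5=29, EF_Task 6=21) = 29; EF_Task 7 = 29+7 = 36
Expected project duration μ = 36 days. Critical path: Task 2 → Task 3 → Task 5 → Task 7.

36 days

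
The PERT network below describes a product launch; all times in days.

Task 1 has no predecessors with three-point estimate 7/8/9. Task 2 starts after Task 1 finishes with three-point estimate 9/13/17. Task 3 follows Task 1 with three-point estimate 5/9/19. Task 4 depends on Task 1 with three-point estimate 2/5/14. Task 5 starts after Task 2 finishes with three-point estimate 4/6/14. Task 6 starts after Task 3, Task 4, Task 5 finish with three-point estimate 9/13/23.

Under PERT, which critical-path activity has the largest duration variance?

te_Task 1 = (7 + 4·8 + 9)/6 = 48/6 = 8; σ²_Task 1 = ((9−7)/6)² = 0.111
te_Task 2 = (9 + 4·13 + 17)/6 = 78/6 = 13; σ²_Task 2 = ((17−9)/6)² = 1.778
te_Task 3 = (5 + 4·9 + 19)/6 = 60/6 = 10; σ²_Task 3 = ((19−5)/6)² = 5.444
te_Task 4 = (2 + 4·5 + 14)/6 = 36/6 = 6; σ²_Task 4 = ((14−2)/6)² = 4.000
te_Task 5 = (4 + 4·6 + 14)/6 = 42/6 = 7; σ²_Task 5 = ((14−4)/6)² = 2.778
te_Task 6 = (9 + 4·13 + 23)/6 = 84/6 = 14; σ²_Task 6 = ((23−9)/6)² = 5.444

Forward pass:
ES_Task 1 = 0; EF_Task 1 = 8
ES_Task 2 = 8; EF_Task 2 = 8+13 = 21
ES_Task 3 = 8; EF_Task 3 = 8+10 = 18
ES_Task 4 = 8; EF_Task 4 = 8+6 = 14
ES_Task 5 = 21; EF_Task 5 = 21+7 = 28
ES_Task 6 = max(EF_Task 3=18, EF_Task 4=14, EF_Task 5=28) = 28; EF_Task 6 = 28+14 = 42
Expected project duration μ = 42 days. Critical path: Task 1 → Task 2 → Task 5 → Task 6.

Variances on critical path: σ²_Task 1=0.111, σ²_Task 2=1.778, σ²_Task 5=2.778, σ²_Task 6=5.444.
Largest is σ²_Task 6 = 5.444.

Task 6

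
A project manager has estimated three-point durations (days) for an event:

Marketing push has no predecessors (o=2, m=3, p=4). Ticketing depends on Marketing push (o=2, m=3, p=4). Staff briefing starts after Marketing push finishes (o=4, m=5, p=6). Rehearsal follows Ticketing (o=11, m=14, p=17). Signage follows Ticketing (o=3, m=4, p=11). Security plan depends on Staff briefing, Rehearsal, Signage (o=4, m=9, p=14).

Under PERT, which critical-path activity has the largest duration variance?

te_Marketing push = (2 + 4·3 + 4)/6 = 18/6 = 3; σ²_Marketing push = ((4−2)/6)² = 0.111
te_Ticketing = (2 + 4·3 + 4)/6 = 18/6 = 3; σ²_Ticketing = ((4−2)/6)² = 0.111
te_Staff briefing = (4 + 4·5 + 6)/6 = 30/6 = 5; σ²_Staff briefing = ((6−4)/6)² = 0.111
te_Rehearsal = (11 + 4·14 + 17)/6 = 84/6 = 14; σ²_Rehearsal = ((17−11)/6)² = 1.000
te_Signage = (3 + 4·4 + 11)/6 = 30/6 = 5; σ²_Signage = ((11−3)/6)² = 1.778
te_Security plan = (4 + 4·9 + 14)/6 = 54/6 = 9; σ²_Security plan = ((14−4)/6)² = 2.778

Forward pass:
ES_Marketing push = 0; EF_Marketing push = 3
ES_Ticketing = 3; EF_Ticketing = 3+3 = 6
ES_Staff briefing = 3; EF_Staff briefing = 3+5 = 8
ES_Rehearsal = 6; EF_Rehearsal = 6+14 = 20
ES_Signage = 6; EF_Signage = 6+5 = 11
ES_Security plan = max(EF_Staff briefing=8, EF_Rehearsal=20, EF_Signage=11) = 20; EF_Security plan = 20+9 = 29
Expected project duration μ = 29 days. Critical path: Marketing push → Ticketing → Rehearsal → Security plan.

Variances on critical path: σ²_Marketing push=0.111, σ²_Ticketing=0.111, σ²_Rehearsal=1.000, σ²_Security plan=2.778.
Largest is σ²_Security plan = 2.778.

Security plan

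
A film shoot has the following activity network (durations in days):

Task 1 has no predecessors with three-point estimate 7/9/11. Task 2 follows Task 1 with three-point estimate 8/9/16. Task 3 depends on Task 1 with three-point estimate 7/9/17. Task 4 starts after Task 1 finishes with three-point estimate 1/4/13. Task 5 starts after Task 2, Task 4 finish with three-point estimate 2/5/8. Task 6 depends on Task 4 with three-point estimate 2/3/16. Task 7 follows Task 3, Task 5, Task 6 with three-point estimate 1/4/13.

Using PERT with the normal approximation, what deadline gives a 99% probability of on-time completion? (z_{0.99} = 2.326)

35.3 days

te_Task 1 = (7 + 4·9 + 11)/6 = 54/6 = 9; σ²_Task 1 = ((11−7)/6)² = 0.444
te_Task 2 = (8 + 4·9 + 16)/6 = 60/6 = 10; σ²_Task 2 = ((16−8)/6)² = 1.778
te_Task 3 = (7 + 4·9 + 17)/6 = 60/6 = 10; σ²_Task 3 = ((17−7)/6)² = 2.778
te_Task 4 = (1 + 4·4 + 13)/6 = 30/6 = 5; σ²_Task 4 = ((13−1)/6)² = 4.000
te_Task 5 = (2 + 4·5 + 8)/6 = 30/6 = 5; σ²_Task 5 = ((8−2)/6)² = 1.000
te_Task 6 = (2 + 4·3 + 16)/6 = 30/6 = 5; σ²_Task 6 = ((16−2)/6)² = 5.444
te_Task 7 = (1 + 4·4 + 13)/6 = 30/6 = 5; σ²_Task 7 = ((13−1)/6)² = 4.000

Forward pass:
ES_Task 1 = 0; EF_Task 1 = 9
ES_Task 2 = 9; EF_Task 2 = 9+10 = 19
ES_Task 3 = 9; EF_Task 3 = 9+10 = 19
ES_Task 4 = 9; EF_Task 4 = 9+5 = 14
ES_Task 5 = max(EF_Task 2=19, EF_Task 4=14) = 19; EF_Task 5 = 19+5 = 24
ES_Task 6 = 14; EF_Task 6 = 14+5 = 19
ES_Task 7 = max(EF_Task 3=19, EF_Task 5=24, EF_Task 6=19) = 24; EF_Task 7 = 24+5 = 29
Expected project duration μ = 29 days. Critical path: Task 1 → Task 2 → Task 5 → Task 7.

Variance along critical path = 0.444 + 1.778 + 1.000 + 4.000 = 7.222; σ = 2.687 days.
D = μ + z·σ = 29 + 2.326·2.687 = 35.3 days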